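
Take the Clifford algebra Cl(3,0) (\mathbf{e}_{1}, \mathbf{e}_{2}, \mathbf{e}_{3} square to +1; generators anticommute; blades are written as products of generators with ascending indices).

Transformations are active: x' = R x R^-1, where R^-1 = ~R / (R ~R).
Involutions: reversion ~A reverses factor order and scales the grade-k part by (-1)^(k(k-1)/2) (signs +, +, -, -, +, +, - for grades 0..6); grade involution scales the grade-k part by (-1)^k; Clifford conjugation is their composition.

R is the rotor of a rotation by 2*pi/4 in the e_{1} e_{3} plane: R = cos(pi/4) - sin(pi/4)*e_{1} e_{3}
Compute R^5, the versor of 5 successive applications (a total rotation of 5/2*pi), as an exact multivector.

Rotor phase runs at HALF the rotation angle; powers of one rotor simply add phase, so after 5 steps in e_{1} e_{3} the phase is 5*pi/4 = \frac{5 \pi}{4} and R^5 = cos(\frac{5 \pi}{4}) - sin(\frac{5 \pi}{4})*e_{1} e_{3}.
cos(\frac{5 \pi}{4}) = - \frac{\sqrt{2}}{2} and sin(\frac{5 \pi}{4}) = - \frac{\sqrt{2}}{2}, so R^5 = - \frac{\sqrt{2}}{2} + \frac{\sqrt{2}}{2} e_{1} e_{3}. The net rotation is 1/2*pi (after discarding 1 full turn, each of which contributes a factor -1 to the rotor); the rotor keeps the half-angle phase exactly.
Answer: - \frac{\sqrt{2}}{2} + \frac{\sqrt{2}}{2} e_{1} e_{3}


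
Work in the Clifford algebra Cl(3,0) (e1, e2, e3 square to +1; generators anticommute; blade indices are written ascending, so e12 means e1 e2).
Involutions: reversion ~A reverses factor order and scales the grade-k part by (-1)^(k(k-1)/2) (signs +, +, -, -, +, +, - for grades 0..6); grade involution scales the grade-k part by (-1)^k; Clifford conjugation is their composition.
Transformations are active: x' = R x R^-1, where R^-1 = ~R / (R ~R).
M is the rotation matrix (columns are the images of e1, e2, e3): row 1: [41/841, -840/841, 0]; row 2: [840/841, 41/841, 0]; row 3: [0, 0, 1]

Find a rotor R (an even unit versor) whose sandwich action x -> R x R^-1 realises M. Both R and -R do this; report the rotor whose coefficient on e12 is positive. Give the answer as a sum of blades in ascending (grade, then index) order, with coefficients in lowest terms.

Method: write R = a + b12*e12 + b13*e13 + b23*e23 with a^2 + b12^2 + b13^2 + b23^2 = 1 (so R^-1 = ~R). Expanding the columns R e_j ~R gives tr M = 4a^2 - 1 and, from the antisymmetric part, M21 - M12 = -4a*b12, M13 - M31 = 4a*b13, M32 - M23 = -4a*b23.
Here tr M = 923/841, so a^2 = (1 + tr M)/4 = 441/841 and a = ±21/29. Taking a = 21/29: M21 - M12 = 1680/841, M13 - M31 = 0, M32 - M23 = 0, giving b12 = -20/29, b13 = 0, b23 = 0, i.e. R = 21/29 - 20/29*e12.
Its e12 coefficient is negative, so report the other preimage -R.
Answer: -21/29 + 20/29*e12. Why the constraint matters: R and -R act identically through the sandwich — M has trace 923/841 either way — so only the sign condition on e12 picks one of the two preimages.


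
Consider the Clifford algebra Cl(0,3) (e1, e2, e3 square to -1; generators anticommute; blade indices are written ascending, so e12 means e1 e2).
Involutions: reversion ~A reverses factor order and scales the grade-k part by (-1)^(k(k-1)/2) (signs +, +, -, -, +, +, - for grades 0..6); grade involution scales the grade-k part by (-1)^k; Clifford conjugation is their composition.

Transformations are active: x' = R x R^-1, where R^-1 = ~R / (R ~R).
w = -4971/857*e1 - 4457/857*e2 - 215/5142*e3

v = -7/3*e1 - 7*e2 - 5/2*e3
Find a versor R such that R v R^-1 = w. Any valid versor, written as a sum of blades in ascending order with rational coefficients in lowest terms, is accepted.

Equal squares first: v^2 = w^2 = -2185/36. Then v + w = -20912/2571*e1 - 10456/857*e2 - 6535/2571*e3 is a versor taking v to w, provided it is invertible.
Answer: -20912/2571*e1 - 10456/857*e2 - 6535/2571*e3


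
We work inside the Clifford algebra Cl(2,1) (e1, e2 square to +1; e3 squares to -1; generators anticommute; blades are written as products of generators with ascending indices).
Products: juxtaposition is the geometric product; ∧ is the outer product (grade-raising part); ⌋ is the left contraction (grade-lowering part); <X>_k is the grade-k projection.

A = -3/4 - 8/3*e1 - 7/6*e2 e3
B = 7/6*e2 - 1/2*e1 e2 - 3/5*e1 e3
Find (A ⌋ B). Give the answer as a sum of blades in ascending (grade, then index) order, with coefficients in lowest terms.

step 1: 11/24*e2 + 8/5*e3 + 3/8*e1 e2 + 9/20*e1 e3
Answer: 11/24*e2 + 8/5*e3 + 3/8*e1 e2 + 9/20*e1 e3


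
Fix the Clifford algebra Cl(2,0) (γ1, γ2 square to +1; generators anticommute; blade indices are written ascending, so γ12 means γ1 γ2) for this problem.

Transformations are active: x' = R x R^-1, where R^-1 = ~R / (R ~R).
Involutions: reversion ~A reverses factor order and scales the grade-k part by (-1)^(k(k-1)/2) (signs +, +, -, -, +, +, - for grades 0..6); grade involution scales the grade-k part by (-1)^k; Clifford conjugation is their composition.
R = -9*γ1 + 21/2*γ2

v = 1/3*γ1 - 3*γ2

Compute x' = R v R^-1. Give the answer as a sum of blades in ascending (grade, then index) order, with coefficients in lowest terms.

~R = -9*γ1 + 21/2*γ2, and R ~R = 765/4, so R^-1 = ~R / (765/4).
R v = -69/2 + 47/2*γ12
Answer: 743/255*γ1 - 67/85*γ2


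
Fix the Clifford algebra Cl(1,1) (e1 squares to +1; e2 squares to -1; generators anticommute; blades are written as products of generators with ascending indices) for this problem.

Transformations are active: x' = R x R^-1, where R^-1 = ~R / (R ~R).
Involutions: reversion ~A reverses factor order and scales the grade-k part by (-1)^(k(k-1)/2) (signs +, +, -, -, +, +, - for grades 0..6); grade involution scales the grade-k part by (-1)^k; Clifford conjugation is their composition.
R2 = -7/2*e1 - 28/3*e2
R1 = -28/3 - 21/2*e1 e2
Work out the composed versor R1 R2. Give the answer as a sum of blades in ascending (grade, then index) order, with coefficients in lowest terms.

Distribute over the terms of R1 (each basis-blade product reordered to ascending indices, repeated generators contracted through their squares):
(-28/3) R2 = 98/3*e1 + 784/9*e2
(-21/2*e1 e2) R2 = -98*e1 - 147/4*e2
Summing the partial products and collecting blades:
Answer: -196/3*e1 + 1813/36*e2


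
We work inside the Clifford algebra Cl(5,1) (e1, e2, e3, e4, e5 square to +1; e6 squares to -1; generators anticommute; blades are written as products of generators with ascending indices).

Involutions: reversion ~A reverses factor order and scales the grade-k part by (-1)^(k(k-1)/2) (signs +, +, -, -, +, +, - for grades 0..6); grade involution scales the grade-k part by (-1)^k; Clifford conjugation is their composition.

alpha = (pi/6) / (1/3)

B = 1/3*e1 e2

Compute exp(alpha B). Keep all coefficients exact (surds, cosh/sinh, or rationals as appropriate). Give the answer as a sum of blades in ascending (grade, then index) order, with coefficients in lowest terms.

B^2 = (1/3)^2*(e1 e2)^2 = 1/9*(-1) = -1/9 (a basis 2-blade squares to minus the product of its generators' squares).
B^2 = -1/9 — B^2 < 0, so the exponential closes trigonometrically: l = 1/3, alpha*l = pi/6, so exp(alpha B) = cos(pi/6) + (sin(pi/6)/(1/3))*B = sqrt(3)/2 + (3/2)*B.
Answer: sqrt(3)/2 + 1/2*e1 e2


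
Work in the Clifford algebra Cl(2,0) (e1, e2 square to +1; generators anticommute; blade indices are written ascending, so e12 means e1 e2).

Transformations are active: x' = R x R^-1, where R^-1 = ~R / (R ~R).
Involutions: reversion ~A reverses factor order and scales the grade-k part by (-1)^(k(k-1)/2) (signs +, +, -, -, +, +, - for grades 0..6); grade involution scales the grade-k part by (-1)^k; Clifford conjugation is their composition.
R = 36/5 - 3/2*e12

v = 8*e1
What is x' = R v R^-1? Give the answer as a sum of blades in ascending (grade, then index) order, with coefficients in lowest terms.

~R = 36/5 + 3/2*e12, and R ~R = 5409/100, so R^-1 = ~R / (5409/100).
R v = 288/5*e1 + 12*e2
Answer: 4408/601*e1 + 1920/601*e2


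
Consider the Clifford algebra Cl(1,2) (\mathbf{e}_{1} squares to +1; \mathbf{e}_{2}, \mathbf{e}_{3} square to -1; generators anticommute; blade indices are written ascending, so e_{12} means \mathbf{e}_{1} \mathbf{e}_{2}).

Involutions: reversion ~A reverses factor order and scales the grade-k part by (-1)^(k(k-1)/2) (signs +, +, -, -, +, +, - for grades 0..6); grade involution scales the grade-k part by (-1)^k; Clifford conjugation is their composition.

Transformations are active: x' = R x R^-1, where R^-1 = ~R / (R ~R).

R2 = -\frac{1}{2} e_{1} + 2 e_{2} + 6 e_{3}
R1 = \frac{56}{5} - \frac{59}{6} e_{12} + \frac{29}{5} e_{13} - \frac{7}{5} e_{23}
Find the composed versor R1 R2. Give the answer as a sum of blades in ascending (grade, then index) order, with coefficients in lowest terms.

Distribute over the terms of R2 (each basis-blade product reordered to ascending indices, repeated generators contracted through their squares):
R1 (-\frac{1}{2} e_{1}) = -\frac{28}{5} e_{1} - \frac{59}{12} e_{2} + \frac{29}{10} e_{3} + \frac{7}{10} e_{123}
R1 (2 e_{2}) = \frac{59}{3} e_{1} + \frac{112}{5} e_{2} - \frac{14}{5} e_{3} - \frac{58}{5} e_{123}
R1 (6 e_{3}) = -\frac{174}{5} e_{1} + \frac{42}{5} e_{2} + \frac{336}{5} e_{3} - 59 e_{123}
Summing the partial products and collecting blades:
Answer: -\frac{311}{15} e_{1} + \frac{1553}{60} e_{2} + \frac{673}{10} e_{3} - \frac{699}{10} e_{123}


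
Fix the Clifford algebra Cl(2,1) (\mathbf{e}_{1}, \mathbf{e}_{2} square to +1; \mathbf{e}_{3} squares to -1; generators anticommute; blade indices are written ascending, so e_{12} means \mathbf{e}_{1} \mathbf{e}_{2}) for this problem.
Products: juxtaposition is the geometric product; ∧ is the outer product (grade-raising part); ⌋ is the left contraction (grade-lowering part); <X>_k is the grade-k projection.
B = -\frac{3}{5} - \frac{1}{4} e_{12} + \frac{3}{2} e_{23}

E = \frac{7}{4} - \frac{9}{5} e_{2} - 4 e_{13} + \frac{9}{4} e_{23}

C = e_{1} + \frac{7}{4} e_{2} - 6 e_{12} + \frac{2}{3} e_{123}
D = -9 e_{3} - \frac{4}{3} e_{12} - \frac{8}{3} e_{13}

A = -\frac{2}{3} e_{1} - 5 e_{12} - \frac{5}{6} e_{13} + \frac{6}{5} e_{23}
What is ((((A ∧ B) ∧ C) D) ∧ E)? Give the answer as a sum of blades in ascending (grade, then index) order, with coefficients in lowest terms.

step 1: \frac{2}{5} e_{1} + 3 e_{12} + \frac{1}{2} e_{13} - \frac{18}{25} e_{23} - e_{123}
step 2: \frac{7}{10} e_{12} - \frac{319}{200} e_{123}
step 3: \frac{14}{15} - \frac{319}{75} e_{2} - \frac{319}{150} e_{3} - \frac{2871}{200} e_{12} + \frac{28}{15} e_{23} - \frac{63}{10} e_{123}
step 4: \frac{49}{30} - \frac{2737}{300} e_{2} - \frac{2233}{600} e_{3} - \frac{20097}{800} e_{12} - \frac{56}{15} e_{13} + \frac{577}{375} e_{23} - \frac{16823}{600} e_{123}
Answer: \frac{49}{30} - \frac{2737}{300} e_{2} - \frac{2233}{600} e_{3} - \frac{20097}{800} e_{12} - \frac{56}{15} e_{13} + \frac{577}{375} e_{23} - \frac{16823}{600} e_{123}


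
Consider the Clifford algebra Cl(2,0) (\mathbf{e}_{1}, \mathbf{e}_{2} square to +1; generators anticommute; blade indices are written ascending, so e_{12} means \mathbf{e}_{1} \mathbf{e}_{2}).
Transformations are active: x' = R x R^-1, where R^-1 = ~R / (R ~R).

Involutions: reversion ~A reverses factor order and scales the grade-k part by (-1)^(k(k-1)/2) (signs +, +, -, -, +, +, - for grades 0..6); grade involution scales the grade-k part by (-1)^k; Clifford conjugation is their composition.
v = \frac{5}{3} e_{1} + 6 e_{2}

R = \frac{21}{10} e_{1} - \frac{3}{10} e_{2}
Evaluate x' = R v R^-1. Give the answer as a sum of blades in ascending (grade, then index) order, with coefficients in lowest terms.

~R = \frac{21}{10} e_{1} - \frac{3}{10} e_{2}, and R ~R = \frac{9}{2}, so R^-1 = ~R / (\frac{9}{2}).
R v = \frac{17}{10} + \frac{131}{10} e_{12}
Answer: -\frac{2}{25} e_{1} - \frac{467}{75} e_{2}


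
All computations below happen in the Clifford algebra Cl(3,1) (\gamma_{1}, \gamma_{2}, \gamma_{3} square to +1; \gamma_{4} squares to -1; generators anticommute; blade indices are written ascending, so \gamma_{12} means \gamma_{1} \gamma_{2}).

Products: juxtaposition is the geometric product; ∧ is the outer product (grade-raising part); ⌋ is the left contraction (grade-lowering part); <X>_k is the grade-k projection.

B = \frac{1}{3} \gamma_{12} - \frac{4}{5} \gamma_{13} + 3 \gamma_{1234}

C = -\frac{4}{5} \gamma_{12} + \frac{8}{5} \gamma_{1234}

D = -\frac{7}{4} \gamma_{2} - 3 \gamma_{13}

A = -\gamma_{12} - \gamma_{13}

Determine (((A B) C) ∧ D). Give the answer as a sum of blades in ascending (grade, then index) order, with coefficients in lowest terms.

step 1: -\frac{7}{15} - \frac{17}{15} \gamma_{23} - 3 \gamma_{24} + 3 \gamma_{34}
step 2: \frac{388}{75} \gamma_{12} + \frac{292}{75} \gamma_{13} - \frac{44}{75} \gamma_{14} - \frac{236}{75} \gamma_{1234}
step 3: \frac{511}{75} \gamma_{123} - \frac{77}{75} \gamma_{124}
Answer: \frac{511}{75} \gamma_{123} - \frac{77}{75} \gamma_{124}


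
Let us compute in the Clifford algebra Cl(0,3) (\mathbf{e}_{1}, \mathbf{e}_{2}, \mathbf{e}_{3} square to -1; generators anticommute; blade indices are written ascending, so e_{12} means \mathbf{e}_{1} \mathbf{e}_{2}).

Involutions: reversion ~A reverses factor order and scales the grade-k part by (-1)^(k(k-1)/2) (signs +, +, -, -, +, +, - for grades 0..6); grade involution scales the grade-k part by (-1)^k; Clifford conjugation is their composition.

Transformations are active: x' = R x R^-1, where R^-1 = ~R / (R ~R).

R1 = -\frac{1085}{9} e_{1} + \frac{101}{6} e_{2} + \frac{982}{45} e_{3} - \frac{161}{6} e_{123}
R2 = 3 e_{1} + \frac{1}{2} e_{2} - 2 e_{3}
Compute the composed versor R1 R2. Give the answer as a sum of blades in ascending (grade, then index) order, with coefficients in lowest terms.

Distribute over the terms of R2 (each basis-blade product reordered to ascending indices, repeated generators contracted through their squares):
R1 (3 e_{1}) = \frac{1085}{3} - \frac{101}{2} e_{12} - \frac{982}{15} e_{13} + \frac{161}{2} e_{23}
R1 (\frac{1}{2} e_{2}) = -\frac{101}{12} - \frac{1085}{18} e_{12} - \frac{161}{12} e_{13} - \frac{491}{45} e_{23}
R1 (-2 e_{3}) = \frac{1964}{45} - \frac{161}{3} e_{12} + \frac{2170}{9} e_{13} - \frac{101}{3} e_{23}
Summing the partial products and collecting blades:
Answer: \frac{71441}{180} - \frac{1480}{9} e_{12} + \frac{29201}{180} e_{13} + \frac{3233}{90} e_{23}


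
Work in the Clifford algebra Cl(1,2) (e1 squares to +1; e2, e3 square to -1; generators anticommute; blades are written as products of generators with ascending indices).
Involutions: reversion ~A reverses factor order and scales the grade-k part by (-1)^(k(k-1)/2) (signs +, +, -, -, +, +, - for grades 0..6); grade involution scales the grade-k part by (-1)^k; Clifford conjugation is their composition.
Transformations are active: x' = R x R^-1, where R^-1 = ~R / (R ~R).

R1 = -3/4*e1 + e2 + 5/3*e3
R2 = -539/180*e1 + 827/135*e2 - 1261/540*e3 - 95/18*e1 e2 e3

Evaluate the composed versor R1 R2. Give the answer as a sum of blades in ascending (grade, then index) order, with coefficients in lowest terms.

Distribute over the terms of R1 (each basis-blade product reordered to ascending indices, repeated generators contracted through their squares):
(-3/4*e1) R2 = 539/240 - 827/180*e1 e2 + 1261/720*e1 e3 + 95/24*e2 e3
(e2) R2 = -827/135 + 539/180*e1 e2 - 95/18*e1 e3 - 1261/540*e2 e3
(5/3*e3) R2 = 1261/324 + 475/54*e1 e2 + 539/108*e1 e3 - 827/81*e2 e3
Summing the partial products and collecting blades:
Answer: 77/6480 + 1943/270*e1 e2 + 3163/2160*e1 e3 - 27821/3240*e2 e3


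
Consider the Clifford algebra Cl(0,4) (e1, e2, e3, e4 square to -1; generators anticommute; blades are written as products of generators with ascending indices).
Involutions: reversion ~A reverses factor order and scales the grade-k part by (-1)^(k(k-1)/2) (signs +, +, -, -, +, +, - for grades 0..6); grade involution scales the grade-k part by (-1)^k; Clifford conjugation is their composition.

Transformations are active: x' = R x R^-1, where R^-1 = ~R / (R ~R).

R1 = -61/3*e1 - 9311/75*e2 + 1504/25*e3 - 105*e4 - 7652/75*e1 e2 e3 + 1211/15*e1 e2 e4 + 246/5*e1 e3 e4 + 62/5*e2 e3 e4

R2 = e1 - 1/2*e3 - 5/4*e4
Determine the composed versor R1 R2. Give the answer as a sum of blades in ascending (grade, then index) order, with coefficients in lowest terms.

Distribute over the terms of R2 (each basis-blade product reordered to ascending indices, repeated generators contracted through their squares):
R1 (e1) = 61/3 + 9311/75*e1 e2 - 1504/25*e1 e3 + 105*e1 e4 + 7652/75*e2 e3 - 1211/15*e2 e4 - 246/5*e3 e4 - 62/5*e1 e2 e3 e4
R1 (-1/2*e3) = 752/25 - 3826/75*e1 e2 + 61/6*e1 e3 - 123/5*e1 e4 + 9311/150*e2 e3 - 31/5*e2 e4 - 105/2*e3 e4 + 1211/30*e1 e2 e3 e4
R1 (-5/4*e4) = -525/4 + 1211/12*e1 e2 + 123/2*e1 e3 + 305/12*e1 e4 + 31/2*e2 e3 + 9311/60*e2 e4 - 376/5*e3 e4 + 1913/15*e1 e2 e3 e4
Summing the partial products and collecting blades:
Answer: -24251/300 + 3481/20*e1 e2 + 863/75*e1 e3 + 6349/60*e1 e4 + 898/5*e2 e3 + 273/4*e2 e4 - 1769/10*e3 e4 + 311/2*e1 e2 e3 e4


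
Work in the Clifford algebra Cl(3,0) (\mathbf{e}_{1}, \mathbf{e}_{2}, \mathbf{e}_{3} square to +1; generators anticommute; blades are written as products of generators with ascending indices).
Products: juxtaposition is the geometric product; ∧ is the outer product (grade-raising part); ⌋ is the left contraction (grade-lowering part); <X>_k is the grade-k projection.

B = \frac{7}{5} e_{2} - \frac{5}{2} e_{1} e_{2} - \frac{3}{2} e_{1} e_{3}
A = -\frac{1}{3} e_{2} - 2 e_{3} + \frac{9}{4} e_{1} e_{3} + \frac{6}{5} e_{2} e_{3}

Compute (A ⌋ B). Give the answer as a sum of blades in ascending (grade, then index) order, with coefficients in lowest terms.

step 1: \frac{349}{120} - \frac{23}{6} e_{1}
Answer: \frac{349}{120} - \frac{23}{6} e_{1}


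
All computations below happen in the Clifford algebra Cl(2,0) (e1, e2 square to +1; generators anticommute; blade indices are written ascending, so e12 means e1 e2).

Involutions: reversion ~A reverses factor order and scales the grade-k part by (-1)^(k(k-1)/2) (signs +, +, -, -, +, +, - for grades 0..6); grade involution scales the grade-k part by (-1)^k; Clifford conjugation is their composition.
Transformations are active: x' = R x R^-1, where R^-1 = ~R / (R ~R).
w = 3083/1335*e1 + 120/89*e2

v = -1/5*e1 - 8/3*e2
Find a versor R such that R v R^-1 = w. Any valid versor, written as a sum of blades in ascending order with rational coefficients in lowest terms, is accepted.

Here q(v) = q(w) = 1609/225; the classical choice R = v + w = 2816/1335*e1 - 352/267*e2 then realises v -> w under the sandwich.
Answer: 2816/1335*e1 - 352/267*e2


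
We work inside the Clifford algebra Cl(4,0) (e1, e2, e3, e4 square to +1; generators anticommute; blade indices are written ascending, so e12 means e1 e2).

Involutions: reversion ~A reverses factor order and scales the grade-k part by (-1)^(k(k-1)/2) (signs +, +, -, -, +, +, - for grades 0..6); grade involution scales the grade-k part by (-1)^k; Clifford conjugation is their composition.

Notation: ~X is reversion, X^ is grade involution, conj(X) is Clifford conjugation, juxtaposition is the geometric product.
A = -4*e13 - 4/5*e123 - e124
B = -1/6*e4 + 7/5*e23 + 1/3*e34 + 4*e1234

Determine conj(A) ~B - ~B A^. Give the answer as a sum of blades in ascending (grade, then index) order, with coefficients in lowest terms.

first term: -28/25*e1 - 4*e3 + 16/5*e4 + 173/30*e12 - 4/3*e14 + 16*e24 - 1/3*e123 + 4/15*e124 + 11/15*e134 + 2/15*e1234
second term: 28/25*e1 - 4*e3 + 16/5*e4 + 163/30*e12 - 4/3*e14 - 16*e24 - 1/3*e123 + 4/15*e124 + 31/15*e134 + 2/15*e1234
Answer: -56/25*e1 + 1/3*e12 + 32*e24 - 4/3*e134


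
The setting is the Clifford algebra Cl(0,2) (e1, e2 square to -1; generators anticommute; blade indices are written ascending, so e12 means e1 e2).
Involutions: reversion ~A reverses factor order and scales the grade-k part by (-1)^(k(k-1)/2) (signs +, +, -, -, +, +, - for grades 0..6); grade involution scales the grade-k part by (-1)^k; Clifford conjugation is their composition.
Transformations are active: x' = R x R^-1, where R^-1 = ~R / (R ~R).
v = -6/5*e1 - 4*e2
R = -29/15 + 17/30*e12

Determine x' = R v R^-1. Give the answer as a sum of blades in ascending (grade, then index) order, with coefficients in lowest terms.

~R = -29/15 - 17/30*e12, and R ~R = 3653/900, so R^-1 = ~R / (3653/900).
R v = 344/75*e1 + 529/75*e2
Answer: -11578/3653*e1 - 49668/18265*e2


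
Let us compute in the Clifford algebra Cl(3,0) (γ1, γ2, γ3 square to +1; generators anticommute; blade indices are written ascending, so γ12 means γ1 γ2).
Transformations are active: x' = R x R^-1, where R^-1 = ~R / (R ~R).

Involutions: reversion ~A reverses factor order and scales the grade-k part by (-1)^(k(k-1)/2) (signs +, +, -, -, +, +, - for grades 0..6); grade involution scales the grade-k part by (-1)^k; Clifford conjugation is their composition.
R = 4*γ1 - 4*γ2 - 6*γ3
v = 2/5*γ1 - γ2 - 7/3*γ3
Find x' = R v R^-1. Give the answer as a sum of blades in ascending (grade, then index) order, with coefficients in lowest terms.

~R = 4*γ1 - 4*γ2 - 6*γ3, and R ~R = 68, so R^-1 = ~R / (68).
R v = 98/5 - 12/5*γ12 - 104/15*γ13 + 10/3*γ23
Answer: 162/85*γ1 - 111/85*γ2 - 287/255*γ3


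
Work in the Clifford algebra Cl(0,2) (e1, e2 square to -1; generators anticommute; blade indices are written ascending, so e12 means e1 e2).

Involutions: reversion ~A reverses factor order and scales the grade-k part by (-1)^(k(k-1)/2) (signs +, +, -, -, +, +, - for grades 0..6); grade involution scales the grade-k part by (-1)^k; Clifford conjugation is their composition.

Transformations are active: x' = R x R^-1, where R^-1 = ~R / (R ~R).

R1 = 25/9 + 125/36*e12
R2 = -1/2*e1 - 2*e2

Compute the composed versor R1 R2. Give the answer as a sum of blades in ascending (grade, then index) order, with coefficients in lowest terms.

Distribute over the terms of R1 (each basis-blade product reordered to ascending indices, repeated generators contracted through their squares):
(25/9) R2 = -25/18*e1 - 50/9*e2
(125/36*e12) R2 = 125/18*e1 - 125/72*e2
Summing the partial products and collecting blades:
Answer: 50/9*e1 - 175/24*e2


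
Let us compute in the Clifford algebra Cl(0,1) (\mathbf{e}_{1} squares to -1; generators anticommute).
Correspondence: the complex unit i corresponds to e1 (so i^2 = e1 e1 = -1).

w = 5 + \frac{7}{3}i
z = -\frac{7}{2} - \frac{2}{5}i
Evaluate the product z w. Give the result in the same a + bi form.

In blades: z = -\frac{7}{2} - \frac{2}{5} e_{1}, w = 5 + \frac{7}{3} e_{1}.
Distribute z over w term by term (generator squares from the signature, products reordered to ascending indices): (-\frac{7}{2})*w = -\frac{35}{2} - \frac{49}{6} e_{1}; (-\frac{2}{5} e_{1})*w = \frac{14}{15} - 2 e_{1}.
Sum: -\frac{497}{30} - \frac{61}{6} e_{1}; translating back through the correspondence:
Answer: -\frac{497}{30} - \frac{61}{6}i


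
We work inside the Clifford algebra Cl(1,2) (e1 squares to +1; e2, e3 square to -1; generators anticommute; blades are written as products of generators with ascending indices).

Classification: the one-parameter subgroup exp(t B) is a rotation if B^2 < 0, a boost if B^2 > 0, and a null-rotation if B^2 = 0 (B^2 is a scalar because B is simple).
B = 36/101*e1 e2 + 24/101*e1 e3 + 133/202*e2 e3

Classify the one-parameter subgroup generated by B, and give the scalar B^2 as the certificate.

B^2 term by term: the squares give (36/101)^2*(e1 e2)^2 + (24/101)^2*(e1 e3)^2 + (133/202)^2*(e2 e3)^2 = 1296/10201*(+1) + 576/10201*(+1) + 17689/40804*(-1) = -1/4 (each basis 2-blade squares to minus the product of its generators' squares); cross terms between blades sharing an index anticommute and cancel. So B^2 = -1/4.
Answer: rotation, certificate B^2 = -1/4. Because -1/4 is invariant under every versor sandwich, the classification follows from its sign alone.


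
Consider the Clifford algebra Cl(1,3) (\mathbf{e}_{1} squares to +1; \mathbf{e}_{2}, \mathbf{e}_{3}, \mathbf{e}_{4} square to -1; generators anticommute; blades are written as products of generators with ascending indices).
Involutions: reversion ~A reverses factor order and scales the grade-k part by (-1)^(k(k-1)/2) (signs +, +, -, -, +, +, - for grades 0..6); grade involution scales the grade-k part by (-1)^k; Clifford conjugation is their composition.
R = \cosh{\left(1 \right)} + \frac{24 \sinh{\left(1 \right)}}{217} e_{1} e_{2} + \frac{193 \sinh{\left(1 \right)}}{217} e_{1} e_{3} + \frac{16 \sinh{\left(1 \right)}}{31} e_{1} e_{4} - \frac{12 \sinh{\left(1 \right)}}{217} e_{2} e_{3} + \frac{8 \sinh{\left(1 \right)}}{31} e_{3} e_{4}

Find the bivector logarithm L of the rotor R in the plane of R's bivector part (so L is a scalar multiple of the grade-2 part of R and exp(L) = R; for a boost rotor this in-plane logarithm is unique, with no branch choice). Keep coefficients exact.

The scalar part of R is \cosh{\left(1 \right)}, so cosh pins the rapidity up to sign — the sign comes from the bivector part; dividing that part by sinh of the rapidity yields the plane, and the in-plane L = rapidity * plane is unique because the two sign choices cancel.
Concretely: cosh(rapidity) = \cosh{\left(1 \right)} gives rapidity = ±1, and since rapidity/sinh(rapidity) is even the sign is immaterial: L = (rapidity/sinh(rapidity)) * <R>_2 = (\frac{1}{\sinh{\left(1 \right)}}) * <R>_2.
Answer: \frac{24}{217} e_{1} e_{2} + \frac{193}{217} e_{1} e_{3} + \frac{16}{31} e_{1} e_{4} - \frac{12}{217} e_{2} e_{3} + \frac{8}{31} e_{3} e_{4}


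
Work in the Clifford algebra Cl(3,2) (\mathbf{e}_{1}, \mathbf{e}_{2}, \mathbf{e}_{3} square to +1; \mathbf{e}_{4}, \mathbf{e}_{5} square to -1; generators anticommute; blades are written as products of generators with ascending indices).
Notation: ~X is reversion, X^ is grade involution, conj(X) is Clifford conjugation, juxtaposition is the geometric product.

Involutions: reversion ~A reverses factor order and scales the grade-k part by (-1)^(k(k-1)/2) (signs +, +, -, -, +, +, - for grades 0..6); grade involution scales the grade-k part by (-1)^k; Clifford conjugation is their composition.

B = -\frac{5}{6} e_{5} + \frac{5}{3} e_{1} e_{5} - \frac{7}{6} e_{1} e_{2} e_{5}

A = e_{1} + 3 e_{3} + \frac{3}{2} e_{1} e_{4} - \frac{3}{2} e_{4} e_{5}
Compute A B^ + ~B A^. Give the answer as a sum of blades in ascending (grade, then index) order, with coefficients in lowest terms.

first term: \frac{5}{4} e_{4} + \frac{5}{3} e_{5} + \frac{5}{2} e_{1} e_{4} + \frac{5}{6} e_{1} e_{5} + \frac{7}{6} e_{2} e_{5} + \frac{5}{2} e_{3} e_{5} - \frac{5}{2} e_{4} e_{5} + \frac{7}{4} e_{1} e_{2} e_{4} - 5 e_{1} e_{3} e_{5} + \frac{5}{4} e_{1} e_{4} e_{5} + \frac{7}{4} e_{2} e_{4} e_{5} + \frac{7}{2} e_{1} e_{2} e_{3} e_{5}
second term: \frac{5}{4} e_{4} - \frac{5}{3} e_{5} + \frac{5}{2} e_{1} e_{4} - \frac{5}{6} e_{1} e_{5} - \frac{7}{6} e_{2} e_{5} - \frac{5}{2} e_{3} e_{5} - \frac{5}{2} e_{4} e_{5} - \frac{7}{4} e_{1} e_{2} e_{4} - 5 e_{1} e_{3} e_{5} - \frac{5}{4} e_{1} e_{4} e_{5} - \frac{7}{4} e_{2} e_{4} e_{5} + \frac{7}{2} e_{1} e_{2} e_{3} e_{5}
Answer: \frac{5}{2} e_{4} + 5 e_{1} e_{4} - 5 e_{4} e_{5} - 10 e_{1} e_{3} e_{5} + 7 e_{1} e_{2} e_{3} e_{5}


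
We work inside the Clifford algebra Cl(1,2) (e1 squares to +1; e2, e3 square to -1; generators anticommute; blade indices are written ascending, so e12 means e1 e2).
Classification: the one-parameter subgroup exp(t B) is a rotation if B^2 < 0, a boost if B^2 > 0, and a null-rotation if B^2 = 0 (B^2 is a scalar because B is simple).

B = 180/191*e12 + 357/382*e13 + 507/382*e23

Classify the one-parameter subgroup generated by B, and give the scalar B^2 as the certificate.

B^2 term by term: the squares give (180/191)^2*(e12)^2 + (357/382)^2*(e13)^2 + (507/382)^2*(e23)^2 = 32400/36481*(+1) + 127449/145924*(+1) + 257049/145924*(-1) = 0 (each basis 2-blade squares to minus the product of its generators' squares); cross terms between blades sharing an index anticommute and cancel. So B^2 = 0.
Answer: null-rotation, certificate B^2 = 0. Note: conjugating B changes its blade decomposition but never the scalar B^2 = 0, whose sign settles the classification.


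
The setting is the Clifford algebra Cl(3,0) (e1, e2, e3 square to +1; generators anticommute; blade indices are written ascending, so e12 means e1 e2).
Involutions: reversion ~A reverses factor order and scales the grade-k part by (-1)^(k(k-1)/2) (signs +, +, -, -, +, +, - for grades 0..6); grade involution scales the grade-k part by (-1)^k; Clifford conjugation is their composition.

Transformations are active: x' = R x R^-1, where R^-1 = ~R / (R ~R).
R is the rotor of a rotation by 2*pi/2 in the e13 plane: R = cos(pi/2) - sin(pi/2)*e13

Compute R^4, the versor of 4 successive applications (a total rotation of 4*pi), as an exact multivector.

Because a rotor carries half the rotation angle, composing 4 copies of this e13-plane rotor multiplies the phase: 4*(pi/2) = 2*pi, hence R^4 = cos(2*pi) - sin(2*pi)*e13.
cos(2*pi) = 1 and sin(2*pi) = 0, so R^4 = 1. The total rotation 4*pi is 2 full turns, so every vector returns to itself, yet the rotor is +1, back on the identity sheet (an even number of 2*pi turns).
Answer: 1


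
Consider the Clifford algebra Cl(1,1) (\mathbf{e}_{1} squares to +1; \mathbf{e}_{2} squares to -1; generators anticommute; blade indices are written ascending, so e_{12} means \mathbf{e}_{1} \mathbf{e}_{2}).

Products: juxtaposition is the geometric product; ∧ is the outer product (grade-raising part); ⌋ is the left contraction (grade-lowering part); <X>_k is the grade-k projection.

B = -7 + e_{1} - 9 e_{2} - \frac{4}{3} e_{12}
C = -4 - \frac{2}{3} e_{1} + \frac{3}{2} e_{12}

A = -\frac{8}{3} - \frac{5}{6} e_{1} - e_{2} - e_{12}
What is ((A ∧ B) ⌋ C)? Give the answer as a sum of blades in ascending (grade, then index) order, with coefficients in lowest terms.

step 1: \frac{56}{3} + \frac{19}{6} e_{1} + 31 e_{2} + \frac{343}{18} e_{12}
step 2: -\frac{1735}{36} + \frac{613}{18} e_{1} + \frac{19}{4} e_{2} + 28 e_{12}
Answer: -\frac{1735}{36} + \frac{613}{18} e_{1} + \frac{19}{4} e_{2} + 28 e_{12}


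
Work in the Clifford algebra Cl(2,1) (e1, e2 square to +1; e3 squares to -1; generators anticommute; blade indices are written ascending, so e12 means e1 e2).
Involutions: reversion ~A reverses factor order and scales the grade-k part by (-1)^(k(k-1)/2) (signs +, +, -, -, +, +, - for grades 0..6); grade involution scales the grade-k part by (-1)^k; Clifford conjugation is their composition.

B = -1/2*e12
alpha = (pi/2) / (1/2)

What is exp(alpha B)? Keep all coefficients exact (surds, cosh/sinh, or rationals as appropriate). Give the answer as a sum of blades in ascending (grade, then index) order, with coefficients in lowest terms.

B^2 = (-1/2)^2*(e12)^2 = 1/4*(-1) = -1/4 (a basis 2-blade squares to minus the product of its generators' squares).
B^2 = -1/4 — the negative square puts this in the circular regime; l = 1/2, alpha*l = pi/2, so exp(alpha B) = cos(pi/2) + (sin(pi/2)/(1/2))*B = 0 + (2)*B.
Answer: -e12


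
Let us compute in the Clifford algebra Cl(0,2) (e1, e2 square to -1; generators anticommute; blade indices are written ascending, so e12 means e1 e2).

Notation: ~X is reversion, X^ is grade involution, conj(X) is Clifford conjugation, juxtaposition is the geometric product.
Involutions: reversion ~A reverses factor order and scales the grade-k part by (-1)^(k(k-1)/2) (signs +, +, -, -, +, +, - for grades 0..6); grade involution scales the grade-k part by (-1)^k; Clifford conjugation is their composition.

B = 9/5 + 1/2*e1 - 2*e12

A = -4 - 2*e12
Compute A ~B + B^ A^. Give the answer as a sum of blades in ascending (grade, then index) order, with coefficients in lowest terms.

first term: -16/5 - 2*e1 - e2 - 58/5*e12
second term: -56/5 + 2*e1 - e2 + 22/5*e12
Answer: -72/5 - 2*e2 - 36/5*e12


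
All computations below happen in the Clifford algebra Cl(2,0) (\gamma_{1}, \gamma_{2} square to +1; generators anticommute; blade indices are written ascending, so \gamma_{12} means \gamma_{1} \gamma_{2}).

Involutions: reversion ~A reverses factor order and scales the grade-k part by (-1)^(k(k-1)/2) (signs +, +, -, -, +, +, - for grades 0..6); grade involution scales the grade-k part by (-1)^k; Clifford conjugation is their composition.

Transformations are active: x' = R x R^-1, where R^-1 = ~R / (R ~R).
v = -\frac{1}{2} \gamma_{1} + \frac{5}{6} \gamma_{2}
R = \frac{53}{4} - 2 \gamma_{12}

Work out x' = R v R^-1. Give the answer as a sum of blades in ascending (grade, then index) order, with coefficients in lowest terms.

~R = \frac{53}{4} + 2 \gamma_{12}, and R ~R = \frac{2873}{16}, so R^-1 = ~R / (\frac{2873}{16}).
R v = -\frac{199}{24} \gamma_{1} + \frac{241}{24} \gamma_{2}
Answer: -\frac{12475}{17238} \gamma_{1} + \frac{3727}{5746} \gamma_{2}


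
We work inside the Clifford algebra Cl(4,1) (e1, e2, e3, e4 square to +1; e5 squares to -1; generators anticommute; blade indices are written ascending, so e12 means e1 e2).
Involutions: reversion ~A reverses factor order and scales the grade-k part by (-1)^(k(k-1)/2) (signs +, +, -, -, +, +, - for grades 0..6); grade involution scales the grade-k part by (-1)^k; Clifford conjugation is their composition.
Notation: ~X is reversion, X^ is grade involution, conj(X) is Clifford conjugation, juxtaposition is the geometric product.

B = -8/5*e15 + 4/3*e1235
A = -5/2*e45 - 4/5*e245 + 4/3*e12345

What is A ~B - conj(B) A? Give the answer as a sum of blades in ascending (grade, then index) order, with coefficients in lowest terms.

first term: 16/9*e4 + 4*e14 - 32/25*e124 - 16/15*e134 - 32/15*e234 + 10/3*e1234
second term: 16/9*e4 - 4*e14 + 32/25*e124 - 16/15*e134 - 32/15*e234 - 10/3*e1234
Answer: 8*e14 - 64/25*e124 + 20/3*e1234


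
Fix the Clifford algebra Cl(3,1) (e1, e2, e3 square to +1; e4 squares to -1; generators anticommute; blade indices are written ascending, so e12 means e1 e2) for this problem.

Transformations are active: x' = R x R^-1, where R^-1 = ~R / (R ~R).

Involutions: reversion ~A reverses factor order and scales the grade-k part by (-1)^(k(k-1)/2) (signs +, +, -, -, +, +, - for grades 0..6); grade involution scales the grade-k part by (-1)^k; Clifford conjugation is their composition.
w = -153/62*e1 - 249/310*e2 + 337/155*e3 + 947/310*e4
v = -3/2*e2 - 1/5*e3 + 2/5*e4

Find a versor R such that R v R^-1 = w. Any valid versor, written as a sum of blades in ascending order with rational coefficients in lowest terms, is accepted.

Why this works: both vectors square to 213/100, so q(v) = q(w) and R = v + w = -153/62*e1 - 357/155*e2 + 306/155*e3 + 1071/310*e4 carries v to w — its own direction survives, the complement (v - w)/2 flips.
Answer: -153/62*e1 - 357/155*e2 + 306/155*e3 + 1071/310*e4


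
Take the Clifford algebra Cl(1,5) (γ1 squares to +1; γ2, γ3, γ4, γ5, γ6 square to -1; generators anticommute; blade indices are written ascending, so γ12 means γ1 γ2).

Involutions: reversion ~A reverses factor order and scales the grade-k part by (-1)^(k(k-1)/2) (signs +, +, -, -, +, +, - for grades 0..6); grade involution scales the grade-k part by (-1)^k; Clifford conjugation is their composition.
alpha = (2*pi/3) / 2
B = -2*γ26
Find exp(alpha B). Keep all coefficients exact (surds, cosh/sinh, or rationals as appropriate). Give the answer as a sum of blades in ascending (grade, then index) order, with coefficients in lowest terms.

B^2 = (-2)^2*(γ26)^2 = 4*(-1) = -4 (a basis 2-blade squares to minus the product of its generators' squares).
B^2 = -4 — circular case — the even/odd split gives cos and sin: l = 2, alpha*l = 2*pi/3, so exp(alpha B) = cos(2*pi/3) + (sin(2*pi/3)/2)*B = -1/2 + (sqrt(3)/4)*B.
Answer: -1/2 - sqrt(3)/2*γ26


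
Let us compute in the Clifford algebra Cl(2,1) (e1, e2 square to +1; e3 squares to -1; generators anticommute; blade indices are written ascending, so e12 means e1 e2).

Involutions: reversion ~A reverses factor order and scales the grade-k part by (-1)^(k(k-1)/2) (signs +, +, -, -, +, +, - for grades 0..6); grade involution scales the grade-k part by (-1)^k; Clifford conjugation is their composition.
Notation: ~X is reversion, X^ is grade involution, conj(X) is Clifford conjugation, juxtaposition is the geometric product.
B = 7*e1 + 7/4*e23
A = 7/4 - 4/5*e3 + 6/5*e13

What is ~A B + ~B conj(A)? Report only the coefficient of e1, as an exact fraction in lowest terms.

first term: 49/4*e1 - 7/5*e2 + 42/5*e3 - 21/10*e12 + 28/5*e13 + 49/16*e23
second term: 49/4*e1 + 7/5*e2 - 42/5*e3 - 21/10*e12 + 28/5*e13 - 49/16*e23
Answer: 49/2


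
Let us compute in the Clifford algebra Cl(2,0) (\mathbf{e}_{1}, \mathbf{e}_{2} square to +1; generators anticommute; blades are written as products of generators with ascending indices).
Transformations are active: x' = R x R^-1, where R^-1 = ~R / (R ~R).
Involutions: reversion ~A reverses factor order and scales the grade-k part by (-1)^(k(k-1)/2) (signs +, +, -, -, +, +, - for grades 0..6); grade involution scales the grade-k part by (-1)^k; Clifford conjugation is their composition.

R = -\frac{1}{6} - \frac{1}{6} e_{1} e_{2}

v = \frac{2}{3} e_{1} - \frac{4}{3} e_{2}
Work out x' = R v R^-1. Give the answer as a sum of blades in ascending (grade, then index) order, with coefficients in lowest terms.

~R = -\frac{1}{6} + \frac{1}{6} e_{1} e_{2}, and R ~R = \frac{1}{18}, so R^-1 = ~R / (\frac{1}{18}).
R v = \frac{1}{9} e_{1} + \frac{1}{3} e_{2}
Answer: -\frac{4}{3} e_{1} - \frac{2}{3} e_{2}


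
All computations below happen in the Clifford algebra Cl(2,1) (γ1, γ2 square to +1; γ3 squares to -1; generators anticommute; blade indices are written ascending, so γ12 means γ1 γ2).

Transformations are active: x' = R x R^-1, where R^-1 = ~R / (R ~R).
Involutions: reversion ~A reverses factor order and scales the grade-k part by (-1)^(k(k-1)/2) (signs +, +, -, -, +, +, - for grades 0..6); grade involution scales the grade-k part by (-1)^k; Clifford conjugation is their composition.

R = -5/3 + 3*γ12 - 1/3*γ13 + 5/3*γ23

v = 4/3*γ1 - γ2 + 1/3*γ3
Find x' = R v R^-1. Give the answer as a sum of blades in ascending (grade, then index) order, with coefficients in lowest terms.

~R = -5/3 - 3*γ12 + 1/3*γ13 - 5/3*γ23, and R ~R = 80/9, so R^-1 = ~R / (80/9).
R v = -46/9*γ1 - 26/9*γ2 + 14/9*γ3 + 26/9*γ123
Answer: -1/2*γ1 + 28/15*γ2 + 31/30*γ3


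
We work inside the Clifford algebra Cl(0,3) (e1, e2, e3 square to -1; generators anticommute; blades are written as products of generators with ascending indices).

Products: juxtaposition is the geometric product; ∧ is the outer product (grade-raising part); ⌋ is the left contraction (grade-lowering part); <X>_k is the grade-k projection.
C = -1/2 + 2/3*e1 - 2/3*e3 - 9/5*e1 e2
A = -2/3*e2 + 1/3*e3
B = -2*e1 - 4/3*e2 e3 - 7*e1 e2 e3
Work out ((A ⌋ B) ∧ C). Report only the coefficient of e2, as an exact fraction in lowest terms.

step 1: -4/9*e2 - 8/9*e3 + 7/3*e1 e2 + 14/3*e1 e3
step 2: 2/9*e2 + 4/9*e3 - 47/54*e1 e2 - 47/27*e1 e3 + 8/27*e2 e3 + 2/45*e1 e2 e3
Answer: 2/9


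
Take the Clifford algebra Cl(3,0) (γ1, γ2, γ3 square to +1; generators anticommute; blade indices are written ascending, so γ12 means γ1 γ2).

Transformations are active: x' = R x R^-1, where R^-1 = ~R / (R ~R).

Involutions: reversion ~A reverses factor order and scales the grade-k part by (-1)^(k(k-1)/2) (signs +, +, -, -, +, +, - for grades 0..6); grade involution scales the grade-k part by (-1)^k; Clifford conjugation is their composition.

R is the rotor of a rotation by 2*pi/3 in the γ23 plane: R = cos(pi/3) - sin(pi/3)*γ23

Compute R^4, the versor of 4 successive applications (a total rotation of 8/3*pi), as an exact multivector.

Half-angle bookkeeping: 4 applications in γ23 add up to rotor phase 4*pi/3 = 4*pi/3, so R^4 = cos(4*pi/3) - sin(4*pi/3)*γ23.
cos(4*pi/3) = -1/2 and sin(4*pi/3) = -sqrt(3)/2, so R^4 = -1/2 + sqrt(3)/2*γ23. The net rotation is 2/3*pi (after discarding 1 full turn, each of which contributes a factor -1 to the rotor); the rotor keeps the half-angle phase exactly.
Answer: -1/2 + sqrt(3)/2*γ23


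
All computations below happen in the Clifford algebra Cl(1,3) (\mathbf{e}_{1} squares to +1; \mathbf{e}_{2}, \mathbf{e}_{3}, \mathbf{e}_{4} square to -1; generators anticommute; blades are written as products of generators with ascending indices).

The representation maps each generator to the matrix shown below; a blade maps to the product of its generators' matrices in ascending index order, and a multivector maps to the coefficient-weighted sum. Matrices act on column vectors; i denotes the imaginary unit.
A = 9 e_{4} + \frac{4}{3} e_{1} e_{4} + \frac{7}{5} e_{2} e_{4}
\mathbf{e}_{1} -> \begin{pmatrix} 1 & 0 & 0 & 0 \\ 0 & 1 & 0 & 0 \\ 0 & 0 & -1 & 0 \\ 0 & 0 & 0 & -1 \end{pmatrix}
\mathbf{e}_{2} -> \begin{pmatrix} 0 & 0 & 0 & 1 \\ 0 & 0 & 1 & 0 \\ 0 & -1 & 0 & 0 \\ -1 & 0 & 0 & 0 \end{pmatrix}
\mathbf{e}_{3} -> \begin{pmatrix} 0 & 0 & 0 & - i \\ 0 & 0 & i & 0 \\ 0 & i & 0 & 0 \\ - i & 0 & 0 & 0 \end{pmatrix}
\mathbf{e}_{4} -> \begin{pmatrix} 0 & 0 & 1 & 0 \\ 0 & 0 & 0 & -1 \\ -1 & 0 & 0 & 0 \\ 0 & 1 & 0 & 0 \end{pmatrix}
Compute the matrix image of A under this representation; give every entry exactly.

Bivector images (products of the table entries): rho(e_{1} e_{4}) = rho(\mathbf{e}_{1})rho(\mathbf{e}_{4}) = \begin{pmatrix} 0 & 0 & 1 & 0 \\ 0 & 0 & 0 & -1 \\ 1 & 0 & 0 & 0 \\ 0 & -1 & 0 & 0 \end{pmatrix}; rho(e_{2} e_{4}) = rho(\mathbf{e}_{2})rho(\mathbf{e}_{4}) = \begin{pmatrix} 0 & 1 & 0 & 0 \\ -1 & 0 & 0 & 0 \\ 0 & 0 & 0 & 1 \\ 0 & 0 & -1 & 0 \end{pmatrix}.
M = (9)*rho(e_{4}) + (\frac{4}{3})*rho(e_{1} e_{4}) + (\frac{7}{5})*rho(e_{2} e_{4}), summed entrywise:
Answer: \begin{pmatrix} 0 & \frac{7}{5} & \frac{31}{3} & 0 \\ - \frac{7}{5} & 0 & 0 & - \frac{31}{3} \\ - \frac{23}{3} & 0 & 0 & \frac{7}{5} \\ 0 & \frac{23}{3} & - \frac{7}{5} & 0 \end{pmatrix}
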